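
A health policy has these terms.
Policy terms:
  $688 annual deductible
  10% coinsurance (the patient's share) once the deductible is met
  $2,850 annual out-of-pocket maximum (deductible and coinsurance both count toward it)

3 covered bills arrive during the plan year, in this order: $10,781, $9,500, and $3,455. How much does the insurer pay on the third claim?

Bill 1, $10,781: $688 finishes the deductible; $10,093 goes to coinsurance; patient's 10% is $1,009.30. Patient pays $1,697.30; OOP now $1,697.30. Insurer: $10,781 − $1,697.30 = $9,083.70.
Bill 2, $9,500: deductible met; 10% of $9,500 = $950. Patient owes $950 (running OOP $2,647.30). Insurer: $9,500 − $950 = $8,550.
Bill 3, $3,455: deductible already satisfied, so patient's share is 10% × $3,455 = $345.50. Adding that to $2,647.30 gives $2,992.80, past the $2,850 cap; patient pays only $2,850 − $2,647.30 = $202.70. Plan pays $3,455 − $202.70 = $3,252.30.

$3,252.30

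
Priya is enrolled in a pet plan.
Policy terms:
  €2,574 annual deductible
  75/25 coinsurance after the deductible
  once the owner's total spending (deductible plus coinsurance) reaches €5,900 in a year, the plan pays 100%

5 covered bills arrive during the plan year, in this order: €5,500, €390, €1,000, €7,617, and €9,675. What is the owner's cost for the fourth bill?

€1,904.25

Claim 1 — €5,500: deductible takes €2,574, €2,926 remains; 25% of €2,926 = €731.50. Owner pays €3,305.50; OOP now €3,305.50.
Claim 2 — €390: deductible met; 25% of €390 = €97.50. Owner owes €97.50 (running OOP €3,403).
Claim 3 — €1,000: 25% coinsurance on €1,000 = €250. Owner pays €250; OOP now €3,653.
Claim 4 — €7,617: 25% coinsurance on €7,617 = €1,904.25. Cost to owner: €1,904.25. OOP to date €5,557.25.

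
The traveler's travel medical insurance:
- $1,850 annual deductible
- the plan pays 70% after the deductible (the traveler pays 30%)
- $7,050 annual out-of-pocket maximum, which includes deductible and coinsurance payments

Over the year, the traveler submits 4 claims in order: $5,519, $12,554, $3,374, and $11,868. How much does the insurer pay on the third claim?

#1 ($5,519): $1,850 to deductible, leaving $3,669; 30% of $3,669 = $1,100.70. Traveler owes $2,950.70 (running OOP $2,950.70). Plan pays $5,519 − $2,950.70 = $2,568.30.
#2 ($12,554): 30% coinsurance on $12,554 = $3,766.20. Cost to traveler: $3,766.20. OOP to date $6,716.90. Plan pays $12,554 − $3,766.20 = $8,787.80.
#3 ($3,374): 30% coinsurance on $3,374 = $1,012.20. That would push OOP to $7,729.10, over the $7,050 cap, so traveler pays $7,050 − $6,716.90 = $333.10. Plan pays $3,374 − $333.10 = $3,040.90.

$3,040.90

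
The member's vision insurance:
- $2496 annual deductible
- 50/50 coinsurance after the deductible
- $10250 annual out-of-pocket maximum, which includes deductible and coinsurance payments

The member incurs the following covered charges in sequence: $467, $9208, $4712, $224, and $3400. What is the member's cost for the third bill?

Claim 1 — $467: all of it applies to the deductible. Member owes $467 (running OOP $467).
Claim 2 — $9208: $2029 to deductible, leaving $7179; 50% of $7179 = $3589.50. Cost to member: $5618.50. OOP to date $6085.50.
Claim 3 — $4712: deductible met; 50% of $4712 = $2356. Member pays $2356; OOP now $8441.50.

$2356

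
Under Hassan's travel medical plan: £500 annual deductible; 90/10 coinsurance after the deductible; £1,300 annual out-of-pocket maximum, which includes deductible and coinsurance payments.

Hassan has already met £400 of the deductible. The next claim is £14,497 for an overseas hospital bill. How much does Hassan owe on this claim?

Remaining deductible: £500 − £400 = £100.
That leaves £14,497 − £100 = £14,397 for coinsurance.
Coinsurance: £14,397 × 10% = £1,439.70.
Traveler responsibility before any cap: £100 + £1,439.70 = £1,539.70.
That would bring total out-of-pocket to £1,939.70, past the £1,300 cap. The traveler is capped at £1,300 − £400 = £900 on this claim.

£900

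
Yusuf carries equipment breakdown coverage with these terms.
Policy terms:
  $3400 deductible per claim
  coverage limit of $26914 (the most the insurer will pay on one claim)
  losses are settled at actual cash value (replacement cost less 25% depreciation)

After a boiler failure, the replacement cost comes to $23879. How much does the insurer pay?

$14509.25

Actual cash value after 25% depreciation: $23879 × 75% = $17909.25.
Less the $3400 deductible: $17909.25 − $3400 = $14509.25.
$14509.25 ≤ $26914, so the limit doesn't bind; insurer pays $14509.25.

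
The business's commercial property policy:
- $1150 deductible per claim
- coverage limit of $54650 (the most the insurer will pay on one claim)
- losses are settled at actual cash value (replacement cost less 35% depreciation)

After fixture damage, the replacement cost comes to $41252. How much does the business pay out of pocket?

$15588.20

Actual cash value after 35% depreciation: $41252 × 65% = $26813.80.
Less the $1150 deductible: $26813.80 − $1150 = $25663.80.
$25663.80 ≤ $54650, so the limit doesn't bind; insurer pays $25663.80.
The business bears the rest of the original loss: $41252 − $25663.80 = $15588.20.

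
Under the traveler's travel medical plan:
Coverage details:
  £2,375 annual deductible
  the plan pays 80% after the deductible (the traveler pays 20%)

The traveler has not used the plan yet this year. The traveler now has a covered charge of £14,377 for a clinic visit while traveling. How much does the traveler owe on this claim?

Deductible not yet touched, so the first £2,375 of the bill goes to the deductible.
That leaves £14,377 − £2,375 = £12,002 for coinsurance.
Traveler's 20% share of £12,002 is £2,400.40.
That puts the traveler's cost at £2,375 + £2,400.40 = £4,775.40.

£4,775.40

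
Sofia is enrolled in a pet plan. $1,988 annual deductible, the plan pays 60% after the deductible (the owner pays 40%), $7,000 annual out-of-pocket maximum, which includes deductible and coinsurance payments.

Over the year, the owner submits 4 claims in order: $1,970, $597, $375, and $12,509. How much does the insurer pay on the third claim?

Bill 1, $1,970: entire amount goes to the deductible. Cost to owner: $1,970. OOP to date $1,970. Insurer: $1,970 − $1,970 = $0.
Bill 2, $597: $18 to deductible, leaving $579; coinsurance $579 × 40% = $231.60. Cost to owner: $249.60. OOP to date $2,219.60. Insurer: $597 − $249.60 = $347.40.
Bill 3, $375: deductible already satisfied, so owner's share is 40% × $375 = $150. Cost to owner: $150. OOP to date $2,369.60. Plan pays $375 − $150 = $225.

$225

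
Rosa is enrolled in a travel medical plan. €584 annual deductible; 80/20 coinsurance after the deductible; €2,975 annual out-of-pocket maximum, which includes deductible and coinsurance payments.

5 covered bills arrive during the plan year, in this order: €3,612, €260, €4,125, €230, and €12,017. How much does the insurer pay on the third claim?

€3,300

Claim 1 (€3,612): deductible takes €584, €3,028 remains; traveler's 20% is €605.60. Traveler owes €1,189.60 (running OOP €1,189.60). Plan pays €3,612 − €1,189.60 = €2,422.40.
Claim 2 (€260): deductible met; 20% of €260 = €52. Cost to traveler: €52. OOP to date €1,241.60. Insurer: €260 − €52 = €208.
Claim 3 (€4,125): deductible already satisfied, so traveler's share is 20% × €4,125 = €825. Cost to traveler: €825. OOP to date €2,066.60. Insurer: €4,125 − €825 = €3,300.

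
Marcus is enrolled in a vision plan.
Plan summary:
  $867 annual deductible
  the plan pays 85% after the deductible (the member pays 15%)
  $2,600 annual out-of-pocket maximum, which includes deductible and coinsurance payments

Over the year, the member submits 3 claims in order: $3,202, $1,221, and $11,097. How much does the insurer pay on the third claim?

$9,897.40

#1 ($3,202): $867 to deductible, leaving $2,335; coinsurance $2,335 × 15% = $350.25. Member owes $1,217.25 (running OOP $1,217.25). Plan pays $3,202 − $1,217.25 = $1,984.75.
#2 ($1,221): deductible already satisfied, so member's share is 15% × $1,221 = $183.15. Cost to member: $183.15. OOP to date $1,400.40. Plan pays $1,221 − $183.15 = $1,037.85.
#3 ($11,097): deductible met; 15% of $11,097 = $1,664.55. Adding that to $1,400.40 gives $3,064.95, past the $2,600 cap; member pays only $2,600 − $1,400.40 = $1,199.60. Plan pays $11,097 − $1,199.60 = $9,897.40.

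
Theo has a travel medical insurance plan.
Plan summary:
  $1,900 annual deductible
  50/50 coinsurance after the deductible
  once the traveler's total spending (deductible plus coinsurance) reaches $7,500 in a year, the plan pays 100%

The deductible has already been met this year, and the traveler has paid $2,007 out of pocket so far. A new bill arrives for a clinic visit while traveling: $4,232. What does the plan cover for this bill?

The deductible is already satisfied, so the full bill goes to coinsurance.
Traveler's 50% share of $4,232 is $2,116.
Total out-of-pocket so far would be $2,007 + $2,116 = $4,123, below the $7,500 cap — no reduction.
The plan picks up $4,232 − $2,116 = $2,116.

$2,116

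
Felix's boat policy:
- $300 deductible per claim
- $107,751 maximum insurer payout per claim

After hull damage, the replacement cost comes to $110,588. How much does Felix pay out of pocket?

Less the $300 deductible: $110,588 − $300 = $110,288.
Since $110,288 > $107,751, the payout is capped at $107,751.
Owner's share is the uncovered remainder: $110,588 − $107,751 = $2,837.

$2,837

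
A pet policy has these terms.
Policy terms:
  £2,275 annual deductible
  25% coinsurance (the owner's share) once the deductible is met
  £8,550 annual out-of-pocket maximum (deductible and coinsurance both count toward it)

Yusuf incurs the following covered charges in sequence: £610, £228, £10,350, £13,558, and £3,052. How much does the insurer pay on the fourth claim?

Claim 1 — £610: fully absorbed by the deductible. Owner pays £610; OOP now £610. Plan pays £610 − £610 = £0.
Claim 2 — £228: fully absorbed by the deductible. Owner pays £228; OOP now £838. Plan pays £228 − £228 = £0.
Claim 3 — £10,350: £1,437 to deductible, leaving £8,913; coinsurance £8,913 × 25% = £2,228.25. Owner owes £3,665.25 (running OOP £4,503.25). Plan pays £10,350 − £3,665.25 = £6,684.75.
Claim 4 — £13,558: 25% coinsurance on £13,558 = £3,389.50. Owner owes £3,389.50 (running OOP £7,892.75). Insurer: £13,558 − £3,389.50 = £10,168.50.

£10,168.50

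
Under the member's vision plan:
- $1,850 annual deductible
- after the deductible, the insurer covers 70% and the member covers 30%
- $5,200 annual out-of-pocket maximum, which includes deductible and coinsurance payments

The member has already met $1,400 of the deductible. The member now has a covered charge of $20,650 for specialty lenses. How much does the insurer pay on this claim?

$16,850

Remaining deductible: $1,850 − $1,400 = $450.
After the $450 deductible portion, $20,650 − $450 = $20,200 is subject to coinsurance.
Coinsurance: $20,200 × 30% = $6,060.
Member responsibility before any cap: $450 + $6,060 = $6,510.
Year-to-date out-of-pocket would reach $1,400 + $6,510 = $7,910, above the $5,200 maximum, so the member pays only $5,200 − $1,400 = $3,800.
The insurer covers the remainder: $20,650 − $3,800 = $16,850.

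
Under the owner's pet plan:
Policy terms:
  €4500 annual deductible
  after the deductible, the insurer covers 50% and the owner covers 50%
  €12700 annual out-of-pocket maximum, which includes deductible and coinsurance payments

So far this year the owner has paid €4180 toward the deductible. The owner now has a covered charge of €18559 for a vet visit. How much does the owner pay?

€8520

€4180 of the €4500 deductible is already met, leaving €320.
That leaves €18559 − €320 = €18239 for coinsurance.
Coinsurance: €18239 × 50% = €9119.50.
So the owner owes €320 + €9119.50 = €9439.50 before any cap.
Year-to-date out-of-pocket would reach €4180 + €9439.50 = €13619.50, above the €12700 maximum, so the owner pays only €12700 − €4180 = €8520.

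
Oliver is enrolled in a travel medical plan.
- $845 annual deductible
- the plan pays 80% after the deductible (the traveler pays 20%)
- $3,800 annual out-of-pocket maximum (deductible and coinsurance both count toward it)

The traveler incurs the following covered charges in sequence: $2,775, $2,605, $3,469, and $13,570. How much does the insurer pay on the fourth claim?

$12,215.80

Claim 1 — $2,775: $845 finishes the deductible; $1,930 goes to coinsurance; 20% of $1,930 = $386. Traveler pays $1,231; OOP now $1,231. Plan pays $2,775 − $1,231 = $1,544.
Claim 2 — $2,605: 20% coinsurance on $2,605 = $521. Cost to traveler: $521. OOP to date $1,752. Plan pays $2,605 − $521 = $2,084.
Claim 3 — $3,469: deductible already satisfied, so traveler's share is 20% × $3,469 = $693.80. Traveler pays $693.80; OOP now $2,445.80. Insurer: $3,469 − $693.80 = $2,775.20.
Claim 4 — $13,570: 20% coinsurance on $13,570 = $2,714. That would push OOP to $5,159.80, over the $3,800 cap, so traveler pays $3,800 − $2,445.80 = $1,354.20. Insurer: $13,570 − $1,354.20 = $12,215.80.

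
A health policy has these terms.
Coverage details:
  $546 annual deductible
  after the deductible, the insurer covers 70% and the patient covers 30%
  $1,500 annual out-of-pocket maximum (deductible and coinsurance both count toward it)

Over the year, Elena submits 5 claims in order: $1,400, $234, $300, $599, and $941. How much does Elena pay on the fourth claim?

$179.70

Claim 1 ($1,400): $546 to deductible, leaving $854; patient's 30% is $256.20. Patient owes $802.20 (running OOP $802.20).
Claim 2 ($234): deductible already satisfied, so patient's share is 30% × $234 = $70.20. Patient pays $70.20; OOP now $872.40.
Claim 3 ($300): deductible already satisfied, so patient's share is 30% × $300 = $90. Patient pays $90; OOP now $962.40.
Claim 4 ($599): 30% coinsurance on $599 = $179.70. Patient owes $179.70 (running OOP $1,142.10).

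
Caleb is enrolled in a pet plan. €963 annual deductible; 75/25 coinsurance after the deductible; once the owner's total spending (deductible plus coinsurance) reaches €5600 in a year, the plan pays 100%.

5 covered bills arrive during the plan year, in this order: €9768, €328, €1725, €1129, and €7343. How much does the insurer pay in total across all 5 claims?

Claim 1 (€9768): €963 finishes the deductible; €8805 goes to coinsurance; owner's 25% is €2201.25. Owner owes €3164.25 (running OOP €3164.25). Plan pays €9768 − €3164.25 = €6603.75.
Claim 2 (€328): deductible already satisfied, so owner's share is 25% × €328 = €82. Cost to owner: €82. OOP to date €3246.25. Plan pays €328 − €82 = €246.
Claim 3 (€1725): deductible met; 25% of €1725 = €431.25. Owner owes €431.25 (running OOP €3677.50). Plan pays €1725 − €431.25 = €1293.75.
Claim 4 (€1129): deductible met; 25% of €1129 = €282.25. Owner pays €282.25; OOP now €3959.75. Plan pays €1129 − €282.25 = €846.75.
Claim 5 (€7343): deductible met; 25% of €7343 = €1835.75. OOP would hit €5795.50 > €5600, so the cap limits the owner to €5600 − €3959.75 = €1640.25. Plan pays €7343 − €1640.25 = €5702.75.
Insurer total = bills − owner's total = €20293 − €5600 = €14693.

€14693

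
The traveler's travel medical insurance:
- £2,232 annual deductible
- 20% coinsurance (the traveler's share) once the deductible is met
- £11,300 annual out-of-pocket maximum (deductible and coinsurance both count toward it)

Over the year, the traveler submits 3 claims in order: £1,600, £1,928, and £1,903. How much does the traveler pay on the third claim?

#1 (£1,600): fully absorbed by the deductible. Traveler owes £1,600 (running OOP £1,600).
#2 (£1,928): deductible takes £632, £1,296 remains; 20% of £1,296 = £259.20. Traveler pays £891.20; OOP now £2,491.20.
#3 (£1,903): deductible already satisfied, so traveler's share is 20% × £1,903 = £380.60. Traveler pays £380.60; OOP now £2,871.80.

£380.60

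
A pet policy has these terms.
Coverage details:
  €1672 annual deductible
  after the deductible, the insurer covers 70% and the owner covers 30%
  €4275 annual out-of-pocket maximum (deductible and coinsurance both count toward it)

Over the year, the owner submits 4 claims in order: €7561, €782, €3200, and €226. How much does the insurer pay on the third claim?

€2598.30

Bill 1, €7561: deductible takes €1672, €5889 remains; coinsurance €5889 × 30% = €1766.70. Cost to owner: €3438.70. OOP to date €3438.70. Plan pays €7561 − €3438.70 = €4122.30.
Bill 2, €782: deductible already satisfied, so owner's share is 30% × €782 = €234.60. Owner pays €234.60; OOP now €3673.30. Insurer: €782 − €234.60 = €547.40.
Bill 3, €3200: deductible met; 30% of €3200 = €960. That would push OOP to €4633.30, over the €4275 cap, so owner pays €4275 − €3673.30 = €601.70. Plan pays €3200 − €601.70 = €2598.30.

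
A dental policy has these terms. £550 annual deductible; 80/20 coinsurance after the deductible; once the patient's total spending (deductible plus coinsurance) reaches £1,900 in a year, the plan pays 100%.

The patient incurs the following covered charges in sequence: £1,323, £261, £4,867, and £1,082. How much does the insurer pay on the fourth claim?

£912.20

#1 (£1,323): £550 to deductible, leaving £773; coinsurance £773 × 20% = £154.60. Patient owes £704.60 (running OOP £704.60). Insurer: £1,323 − £704.60 = £618.40.
#2 (£261): deductible already satisfied, so patient's share is 20% × £261 = £52.20. Patient pays £52.20; OOP now £756.80. Insurer: £261 − £52.20 = £208.80.
#3 (£4,867): deductible met; 20% of £4,867 = £973.40. Cost to patient: £973.40. OOP to date £1,730.20. Plan pays £4,867 − £973.40 = £3,893.60.
#4 (£1,082): deductible met; 20% of £1,082 = £216.40. Adding that to £1,730.20 gives £1,946.60, past the £1,900 cap; patient pays only £1,900 − £1,730.20 = £169.80. Plan pays £1,082 − £169.80 = £912.20.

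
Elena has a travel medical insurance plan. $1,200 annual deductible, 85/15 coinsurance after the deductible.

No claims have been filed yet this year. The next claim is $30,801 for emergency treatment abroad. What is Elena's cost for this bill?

$5,640.15

The full $1,200 deductible is still open; $1,200 of this bill applies to it.
That leaves $30,801 − $1,200 = $29,601 for coinsurance.
15% of $29,601 = $4,440.15 falls to the traveler.
So the traveler owes $1,200 + $4,440.15 = $5,640.15.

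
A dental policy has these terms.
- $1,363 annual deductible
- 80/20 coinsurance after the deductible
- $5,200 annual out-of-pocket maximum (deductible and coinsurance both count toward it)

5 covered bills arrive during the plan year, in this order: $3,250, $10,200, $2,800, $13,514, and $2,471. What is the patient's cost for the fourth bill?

Bill 1, $3,250: $1,363 finishes the deductible; $1,887 goes to coinsurance; 20% of $1,887 = $377.40. Patient pays $1,740.40; OOP now $1,740.40.
Bill 2, $10,200: deductible met; 20% of $10,200 = $2,040. Cost to patient: $2,040. OOP to date $3,780.40.
Bill 3, $2,800: 20% coinsurance on $2,800 = $560. Patient pays $560; OOP now $4,340.40.
Bill 4, $13,514: 20% coinsurance on $13,514 = $2,702.80. OOP would hit $7,043.20 > $5,200, so the cap limits the patient to $5,200 − $4,340.40 = $859.60.

$859.60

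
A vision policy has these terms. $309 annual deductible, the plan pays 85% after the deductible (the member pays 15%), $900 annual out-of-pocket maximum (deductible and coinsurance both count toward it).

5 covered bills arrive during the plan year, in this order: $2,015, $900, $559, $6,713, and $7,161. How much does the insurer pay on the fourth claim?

$6,596.75

Claim 1 — $2,015: $309 finishes the deductible; $1,706 goes to coinsurance; coinsurance $1,706 × 15% = $255.90. Member owes $564.90 (running OOP $564.90). Plan pays $2,015 − $564.90 = $1,450.10.
Claim 2 — $900: 15% coinsurance on $900 = $135. Cost to member: $135. OOP to date $699.90. Plan pays $900 − $135 = $765.
Claim 3 — $559: deductible already satisfied, so member's share is 15% × $559 = $83.85. Member pays $83.85; OOP now $783.75. Insurer: $559 − $83.85 = $475.15.
Claim 4 — $6,713: 15% coinsurance on $6,713 = $1,006.95. OOP would hit $1,790.70 > $900, so the cap limits the member to $900 − $783.75 = $116.25. Plan pays $6,713 − $116.25 = $6,596.75.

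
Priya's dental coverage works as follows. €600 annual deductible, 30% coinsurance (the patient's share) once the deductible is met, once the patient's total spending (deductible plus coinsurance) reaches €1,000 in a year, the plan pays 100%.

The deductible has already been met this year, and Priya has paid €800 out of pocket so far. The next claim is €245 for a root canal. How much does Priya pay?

With the deductible met, the entire €245 is subject to coinsurance.
Coinsurance: €245 × 30% = €73.50.
Total out-of-pocket so far would be €800 + €73.50 = €873.50, below the €1,000 cap — no reduction.

€73.50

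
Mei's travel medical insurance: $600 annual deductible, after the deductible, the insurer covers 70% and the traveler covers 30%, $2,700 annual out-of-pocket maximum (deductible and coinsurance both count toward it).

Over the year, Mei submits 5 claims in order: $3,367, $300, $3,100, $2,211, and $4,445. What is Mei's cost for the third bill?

$930

Bill 1, $3,367: $600 finishes the deductible; $2,767 goes to coinsurance; coinsurance $2,767 × 30% = $830.10. Traveler owes $1,430.10 (running OOP $1,430.10).
Bill 2, $300: deductible met; 30% of $300 = $90. Traveler pays $90; OOP now $1,520.10.
Bill 3, $3,100: deductible met; 30% of $3,100 = $930. Traveler pays $930; OOP now $2,450.10.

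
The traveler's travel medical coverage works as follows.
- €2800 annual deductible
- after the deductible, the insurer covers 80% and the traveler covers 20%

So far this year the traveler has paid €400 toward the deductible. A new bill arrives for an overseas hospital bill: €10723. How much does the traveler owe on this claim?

€400 of the €2800 deductible is already met, leaving €2400.
The remaining €8323 (= €10723 − €2400) moves to coinsurance.
20% of €8323 = €1664.60 falls to the traveler.
So the traveler owes €2400 + €1664.60 = €4064.60.

€4064.60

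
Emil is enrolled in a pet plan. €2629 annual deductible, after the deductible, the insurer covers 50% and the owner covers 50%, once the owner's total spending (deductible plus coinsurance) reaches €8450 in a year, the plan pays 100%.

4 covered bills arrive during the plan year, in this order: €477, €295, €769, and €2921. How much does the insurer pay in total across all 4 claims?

Claim 1 — €477: entire amount goes to the deductible. Owner pays €477; OOP now €477. Plan pays €477 − €477 = €0.
Claim 2 — €295: all of it applies to the deductible. Owner owes €295 (running OOP €772). Plan pays €295 − €295 = €0.
Claim 3 — €769: fully absorbed by the deductible. Owner owes €769 (running OOP €1541). Plan pays €769 − €769 = €0.
Claim 4 — €2921: deductible takes €1088, €1833 remains; coinsurance €1833 × 50% = €916.50. Owner pays €2004.50; OOP now €3545.50. Insurer: €2921 − €2004.50 = €916.50.
Insurer total = bills − owner's total = €4462 − €3545.50 = €916.50.

€916.50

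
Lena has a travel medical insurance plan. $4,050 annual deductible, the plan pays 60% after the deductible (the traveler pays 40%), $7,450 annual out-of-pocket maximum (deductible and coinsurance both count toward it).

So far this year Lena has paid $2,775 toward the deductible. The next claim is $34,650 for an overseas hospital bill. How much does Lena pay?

$4,675

Deductible still to meet: $4,050 − $2,775 = $1,275.
The remaining $33,375 (= $34,650 − $1,275) moves to coinsurance.
40% of $33,375 = $13,350 falls to the traveler.
That puts the traveler's cost at $1,275 + $13,350 = $14,625 before any cap.
Year-to-date out-of-pocket would reach $2,775 + $14,625 = $17,400, above the $7,450 maximum, so the traveler pays only $7,450 − $2,775 = $4,675.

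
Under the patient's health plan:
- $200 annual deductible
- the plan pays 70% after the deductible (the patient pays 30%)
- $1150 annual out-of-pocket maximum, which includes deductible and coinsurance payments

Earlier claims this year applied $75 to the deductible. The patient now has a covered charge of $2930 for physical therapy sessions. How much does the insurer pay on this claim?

$1963.50

Remaining deductible: $200 − $75 = $125.
The remaining $2805 (= $2930 − $125) moves to coinsurance.
Coinsurance: $2805 × 30% = $841.50.
So the patient owes $125 + $841.50 = $966.50 before any cap.
Cumulative spending $75 + $966.50 = $1041.50 stays under the $1150 maximum.
Insurer pays the balance: $2930 − $966.50 = $1963.50.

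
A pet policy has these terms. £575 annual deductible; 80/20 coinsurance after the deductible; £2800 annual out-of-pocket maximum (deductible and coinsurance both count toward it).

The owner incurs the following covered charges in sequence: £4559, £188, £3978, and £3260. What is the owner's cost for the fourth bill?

Bill 1, £4559: deductible takes £575, £3984 remains; coinsurance £3984 × 20% = £796.80. Owner pays £1371.80; OOP now £1371.80.
Bill 2, £188: deductible met; 20% of £188 = £37.60. Owner pays £37.60; OOP now £1409.40.
Bill 3, £3978: deductible already satisfied, so owner's share is 20% × £3978 = £795.60. Owner owes £795.60 (running OOP £2205).
Bill 4, £3260: deductible met; 20% of £3260 = £652. OOP would hit £2857 > £2800, so the cap limits the owner to £2800 − £2205 = £595.

£595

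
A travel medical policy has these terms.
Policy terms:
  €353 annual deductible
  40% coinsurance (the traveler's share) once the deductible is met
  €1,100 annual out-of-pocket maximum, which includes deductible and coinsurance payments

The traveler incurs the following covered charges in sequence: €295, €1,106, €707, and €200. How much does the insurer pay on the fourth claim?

Claim 1 — €295: fully absorbed by the deductible. Traveler pays €295; OOP now €295. Plan pays €295 − €295 = €0.
Claim 2 — €1,106: €58 finishes the deductible; €1,048 goes to coinsurance; 40% of €1,048 = €419.20. Cost to traveler: €477.20. OOP to date €772.20. Plan pays €1,106 − €477.20 = €628.80.
Claim 3 — €707: deductible already satisfied, so traveler's share is 40% × €707 = €282.80. Traveler owes €282.80 (running OOP €1,055). Plan pays €707 − €282.80 = €424.20.
Claim 4 — €200: deductible met; 40% of €200 = €80. OOP would hit €1,135 > €1,100, so the cap limits the traveler to €1,100 − €1,055 = €45. Plan pays €200 − €45 = €155.

€155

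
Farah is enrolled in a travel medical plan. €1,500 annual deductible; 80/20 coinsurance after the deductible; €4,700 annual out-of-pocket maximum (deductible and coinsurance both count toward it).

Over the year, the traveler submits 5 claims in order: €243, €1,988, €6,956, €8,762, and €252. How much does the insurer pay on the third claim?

Bill 1, €243: entire amount goes to the deductible. Traveler owes €243 (running OOP €243). Insurer: €243 − €243 = €0.
Bill 2, €1,988: €1,257 to deductible, leaving €731; coinsurance €731 × 20% = €146.20. Traveler pays €1,403.20; OOP now €1,646.20. Insurer: €1,988 − €1,403.20 = €584.80.
Bill 3, €6,956: deductible already satisfied, so traveler's share is 20% × €6,956 = €1,391.20. Traveler owes €1,391.20 (running OOP €3,037.40). Insurer: €6,956 − €1,391.20 = €5,564.80.

€5,564.80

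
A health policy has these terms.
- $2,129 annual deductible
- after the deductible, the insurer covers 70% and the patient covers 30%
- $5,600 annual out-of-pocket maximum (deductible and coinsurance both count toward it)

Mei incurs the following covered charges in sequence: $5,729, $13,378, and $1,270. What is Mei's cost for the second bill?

$2,391

Claim 1 — $5,729: $2,129 finishes the deductible; $3,600 goes to coinsurance; coinsurance $3,600 × 30% = $1,080. Patient pays $3,209; OOP now $3,209.
Claim 2 — $13,378: deductible met; 30% of $13,378 = $4,013.40. OOP would hit $7,222.40 > $5,600, so the cap limits the patient to $5,600 − $3,209 = $2,391.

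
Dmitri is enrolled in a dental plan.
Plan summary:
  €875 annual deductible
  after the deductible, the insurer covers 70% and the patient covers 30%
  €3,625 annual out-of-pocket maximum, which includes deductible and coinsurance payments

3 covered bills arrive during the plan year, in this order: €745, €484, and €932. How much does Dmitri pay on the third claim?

#1 (€745): fully absorbed by the deductible. Cost to patient: €745. OOP to date €745.
#2 (€484): €130 to deductible, leaving €354; 30% of €354 = €106.20. Cost to patient: €236.20. OOP to date €981.20.
#3 (€932): deductible already satisfied, so patient's share is 30% × €932 = €279.60. Cost to patient: €279.60. OOP to date €1,260.80.

€279.60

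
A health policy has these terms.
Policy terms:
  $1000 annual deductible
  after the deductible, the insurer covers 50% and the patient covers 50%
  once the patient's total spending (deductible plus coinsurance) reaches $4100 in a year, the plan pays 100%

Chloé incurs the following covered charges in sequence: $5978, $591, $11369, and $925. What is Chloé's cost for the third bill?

$315.50

Claim 1 — $5978: deductible takes $1000, $4978 remains; patient's 50% is $2489. Cost to patient: $3489. OOP to date $3489.
Claim 2 — $591: deductible already satisfied, so patient's share is 50% × $591 = $295.50. Cost to patient: $295.50. OOP to date $3784.50.
Claim 3 — $11369: deductible already satisfied, so patient's share is 50% × $11369 = $5684.50. OOP would hit $9469 > $4100, so the cap limits the patient to $4100 − $3784.50 = $315.50.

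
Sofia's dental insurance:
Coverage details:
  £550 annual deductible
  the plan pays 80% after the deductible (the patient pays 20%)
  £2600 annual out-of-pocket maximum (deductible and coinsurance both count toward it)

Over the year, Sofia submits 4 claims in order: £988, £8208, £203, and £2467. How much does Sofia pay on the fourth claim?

Claim 1 (£988): deductible takes £550, £438 remains; coinsurance £438 × 20% = £87.60. Cost to patient: £637.60. OOP to date £637.60.
Claim 2 (£8208): deductible already satisfied, so patient's share is 20% × £8208 = £1641.60. Cost to patient: £1641.60. OOP to date £2279.20.
Claim 3 (£203): 20% coinsurance on £203 = £40.60. Patient owes £40.60 (running OOP £2319.80).
Claim 4 (£2467): deductible met; 20% of £2467 = £493.40. That would push OOP to £2813.20, over the £2600 cap, so patient pays £2600 − £2319.80 = £280.20.

£280.20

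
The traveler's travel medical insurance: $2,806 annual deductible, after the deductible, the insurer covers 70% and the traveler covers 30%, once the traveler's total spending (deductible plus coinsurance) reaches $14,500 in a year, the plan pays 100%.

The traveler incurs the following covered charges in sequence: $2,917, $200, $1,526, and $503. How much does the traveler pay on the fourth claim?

#1 ($2,917): $2,806 to deductible, leaving $111; traveler's 30% is $33.30. Traveler owes $2,839.30 (running OOP $2,839.30).
#2 ($200): deductible already satisfied, so traveler's share is 30% × $200 = $60. Cost to traveler: $60. OOP to date $2,899.30.
#3 ($1,526): 30% coinsurance on $1,526 = $457.80. Traveler owes $457.80 (running OOP $3,357.10).
#4 ($503): 30% coinsurance on $503 = $150.90. Cost to traveler: $150.90. OOP to date $3,508.

$150.90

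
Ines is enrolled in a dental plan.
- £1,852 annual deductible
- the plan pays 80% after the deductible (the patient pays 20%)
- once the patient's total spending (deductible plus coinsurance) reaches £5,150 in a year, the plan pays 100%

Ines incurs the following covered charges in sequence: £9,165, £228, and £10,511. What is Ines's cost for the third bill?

Claim 1 — £9,165: deductible takes £1,852, £7,313 remains; patient's 20% is £1,462.60. Patient pays £3,314.60; OOP now £3,314.60.
Claim 2 — £228: deductible met; 20% of £228 = £45.60. Cost to patient: £45.60. OOP to date £3,360.20.
Claim 3 — £10,511: deductible met; 20% of £10,511 = £2,102.20. OOP would hit £5,462.40 > £5,150, so the cap limits the patient to £5,150 − £3,360.20 = £1,789.80.

£1,789.80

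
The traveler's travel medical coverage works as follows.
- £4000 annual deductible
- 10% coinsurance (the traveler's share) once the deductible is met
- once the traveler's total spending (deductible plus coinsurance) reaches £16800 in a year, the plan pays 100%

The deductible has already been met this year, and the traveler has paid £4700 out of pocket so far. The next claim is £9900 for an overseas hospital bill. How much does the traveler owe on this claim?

With the deductible met, the entire £9900 is subject to coinsurance.
10% of £9900 = £990 falls to the traveler.
Total out-of-pocket so far would be £4700 + £990 = £5690, below the £16800 cap — no reduction.

£990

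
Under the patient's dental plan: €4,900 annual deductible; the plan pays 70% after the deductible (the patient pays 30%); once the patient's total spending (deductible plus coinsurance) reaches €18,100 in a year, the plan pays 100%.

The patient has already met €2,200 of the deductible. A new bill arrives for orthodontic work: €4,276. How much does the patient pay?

€3,172.80

Deductible still to meet: €4,900 − €2,200 = €2,700.
That leaves €4,276 − €2,700 = €1,576 for coinsurance.
Patient's 30% share of €1,576 is €472.80.
So the patient owes €2,700 + €472.80 = €3,172.80 before any cap.
Year-to-date out-of-pocket becomes €2,200 + €3,172.80 = €5,372.80, still under the €18,100 maximum, so no cap applies.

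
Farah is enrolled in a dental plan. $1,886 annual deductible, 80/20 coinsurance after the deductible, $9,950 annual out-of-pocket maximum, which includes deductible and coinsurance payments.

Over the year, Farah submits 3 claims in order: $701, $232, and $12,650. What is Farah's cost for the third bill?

$3,292.40

Claim 1 ($701): fully absorbed by the deductible. Patient pays $701; OOP now $701.
Claim 2 ($232): all of it applies to the deductible. Cost to patient: $232. OOP to date $933.
Claim 3 ($12,650): deductible takes $953, $11,697 remains; patient's 20% is $2,339.40. Patient owes $3,292.40 (running OOP $4,225.40).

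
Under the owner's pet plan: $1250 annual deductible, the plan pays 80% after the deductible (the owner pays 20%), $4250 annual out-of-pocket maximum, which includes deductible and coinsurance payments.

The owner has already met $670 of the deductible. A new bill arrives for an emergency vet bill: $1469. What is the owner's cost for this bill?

$757.80

$670 of the $1250 deductible is already met, leaving $580.
After the $580 deductible portion, $1469 − $580 = $889 is subject to coinsurance.
20% of $889 = $177.80 falls to the owner.
So the owner owes $580 + $177.80 = $757.80 before any cap.
Total out-of-pocket so far would be $670 + $757.80 = $1427.80, below the $4250 cap — no reduction.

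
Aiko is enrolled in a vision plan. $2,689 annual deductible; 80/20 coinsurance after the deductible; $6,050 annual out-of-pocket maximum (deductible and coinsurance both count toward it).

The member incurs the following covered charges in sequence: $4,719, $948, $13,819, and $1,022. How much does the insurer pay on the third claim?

$11,055.20

Claim 1 ($4,719): deductible takes $2,689, $2,030 remains; coinsurance $2,030 × 20% = $406. Member owes $3,095 (running OOP $3,095). Plan pays $4,719 − $3,095 = $1,624.
Claim 2 ($948): deductible already satisfied, so member's share is 20% × $948 = $189.60. Cost to member: $189.60. OOP to date $3,284.60. Plan pays $948 − $189.60 = $758.40.
Claim 3 ($13,819): deductible already satisfied, so member's share is 20% × $13,819 = $2,763.80. Member owes $2,763.80 (running OOP $6,048.40). Insurer: $13,819 − $2,763.80 = $11,055.20.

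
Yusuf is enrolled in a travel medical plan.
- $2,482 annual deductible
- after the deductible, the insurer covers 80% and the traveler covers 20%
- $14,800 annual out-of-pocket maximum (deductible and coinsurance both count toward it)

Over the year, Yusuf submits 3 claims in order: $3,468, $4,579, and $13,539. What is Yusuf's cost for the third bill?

Bill 1, $3,468: $2,482 to deductible, leaving $986; 20% of $986 = $197.20. Cost to traveler: $2,679.20. OOP to date $2,679.20.
Bill 2, $4,579: deductible already satisfied, so traveler's share is 20% × $4,579 = $915.80. Traveler owes $915.80 (running OOP $3,595).
Bill 3, $13,539: 20% coinsurance on $13,539 = $2,707.80. Traveler pays $2,707.80; OOP now $6,302.80.

$2,707.80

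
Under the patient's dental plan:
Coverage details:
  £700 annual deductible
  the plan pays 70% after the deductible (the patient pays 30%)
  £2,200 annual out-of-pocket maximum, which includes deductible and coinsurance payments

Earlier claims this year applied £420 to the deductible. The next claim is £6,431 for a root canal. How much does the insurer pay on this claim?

£420 of the £700 deductible is already met, leaving £280.
That leaves £6,431 − £280 = £6,151 for coinsurance.
Patient's 30% share of £6,151 is £1,845.30.
That puts the patient's cost at £280 + £1,845.30 = £2,125.30 before any cap.
Year-to-date out-of-pocket would reach £420 + £2,125.30 = £2,545.30, above the £2,200 maximum, so the patient pays only £2,200 − £420 = £1,780.
The insurer covers the remainder: £6,431 − £1,780 = £4,651.

£4,651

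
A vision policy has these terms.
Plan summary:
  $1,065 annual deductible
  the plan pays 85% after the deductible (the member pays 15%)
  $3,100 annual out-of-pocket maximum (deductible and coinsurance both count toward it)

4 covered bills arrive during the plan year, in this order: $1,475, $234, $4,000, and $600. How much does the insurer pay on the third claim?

Claim 1 ($1,475): $1,065 to deductible, leaving $410; coinsurance $410 × 15% = $61.50. Cost to member: $1,126.50. OOP to date $1,126.50. Insurer: $1,475 − $1,126.50 = $348.50.
Claim 2 ($234): 15% coinsurance on $234 = $35.10. Member pays $35.10; OOP now $1,161.60. Insurer: $234 − $35.10 = $198.90.
Claim 3 ($4,000): 15% coinsurance on $4,000 = $600. Member pays $600; OOP now $1,761.60. Plan pays $4,000 − $600 = $3,400.

$3,400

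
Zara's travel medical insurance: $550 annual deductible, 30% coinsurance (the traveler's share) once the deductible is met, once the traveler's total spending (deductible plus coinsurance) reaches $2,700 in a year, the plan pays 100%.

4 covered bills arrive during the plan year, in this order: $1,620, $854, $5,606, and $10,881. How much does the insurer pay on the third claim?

$4,033.20

Claim 1 ($1,620): $550 to deductible, leaving $1,070; coinsurance $1,070 × 30% = $321. Traveler owes $871 (running OOP $871). Plan pays $1,620 − $871 = $749.
Claim 2 ($854): deductible already satisfied, so traveler's share is 30% × $854 = $256.20. Traveler pays $256.20; OOP now $1,127.20. Insurer: $854 − $256.20 = $597.80.
Claim 3 ($5,606): 30% coinsurance on $5,606 = $1,681.80. That would push OOP to $2,809, over the $2,700 cap, so traveler pays $2,700 − $1,127.20 = $1,572.80. Plan pays $5,606 − $1,572.80 = $4,033.20.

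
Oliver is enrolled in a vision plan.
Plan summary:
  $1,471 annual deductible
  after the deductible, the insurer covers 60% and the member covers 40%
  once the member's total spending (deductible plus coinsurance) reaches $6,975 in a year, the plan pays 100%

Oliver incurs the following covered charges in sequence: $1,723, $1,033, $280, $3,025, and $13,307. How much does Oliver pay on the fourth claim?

$1,210

Claim 1 ($1,723): $1,471 finishes the deductible; $252 goes to coinsurance; 40% of $252 = $100.80. Member owes $1,571.80 (running OOP $1,571.80).
Claim 2 ($1,033): 40% coinsurance on $1,033 = $413.20. Cost to member: $413.20. OOP to date $1,985.
Claim 3 ($280): deductible met; 40% of $280 = $112. Member owes $112 (running OOP $2,097).
Claim 4 ($3,025): 40% coinsurance on $3,025 = $1,210. Member pays $1,210; OOP now $3,307.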